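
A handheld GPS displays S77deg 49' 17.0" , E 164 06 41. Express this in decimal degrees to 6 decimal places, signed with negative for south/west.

-77.821389, 164.111389

Latitude: 77° + 49/60 + 17/3600 = 77 + 0.816667 + 0.004722 = 77.8213889
S → negative
Lon: 164° + 6/60 + 41/3600 = 164 + 0.100000 + 0.011389 = 164.1113889
E ⇒ keep positive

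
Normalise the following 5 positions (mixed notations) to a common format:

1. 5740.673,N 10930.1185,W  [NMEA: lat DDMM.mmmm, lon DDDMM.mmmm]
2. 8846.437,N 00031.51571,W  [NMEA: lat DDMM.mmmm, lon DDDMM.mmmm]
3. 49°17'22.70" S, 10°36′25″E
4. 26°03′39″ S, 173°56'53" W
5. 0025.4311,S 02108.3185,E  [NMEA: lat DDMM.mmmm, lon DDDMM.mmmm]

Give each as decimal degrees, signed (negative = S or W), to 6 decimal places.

1. 57.677883, -109.501975
2. 88.773950, -0.525262
3. -49.289639, 10.606944
4. -26.060833, -173.948056
5. -0.423852, 21.138642

Point 1:
  Lat: degrees = first 2 digits = 57, minutes = 40.673; 57 + 40.673/60 = 57.6778833
  N → positive
  Lon: degrees = first 3 digits = 109, minutes = 30.1185; 109 + 30.1185/60 = 109.5019750
  W ⇒ negate
Point 2:
  φ: split at 2 digits → 88° and 46.437′; 88 + 46.437/60 = 88.7739500
  N → positive
  Longitude: split at 3 digits → 000° and 31.51571′; 0 + 31.51571/60 = 0.5252618
  W → negative
Point 3:
  Latitude: 17′ + 22.7″ = 17.37833′; 49 + 17.37833/60 = 49.2896389
  hemisphere S, so the sign is −
  Lon: 10° + 36/60 + 25/3600 = 10 + 0.600000 + 0.006944 = 10.6069444
  E ⇒ keep positive
Point 4:
  Latitude: 3′ + 39″ = 3.65000′; 26 + 3.65000/60 = 26.0608333
  S → negative
  Longitude: 56′ + 53″ = 56.88333′; 173 + 56.88333/60 = 173.9480556
  hemisphere W, so the sign is −
Point 5:
  Lat: split at 2 digits → 00° and 25.4311′; 0 + 25.4311/60 = 0.4238517
  hemisphere S, so the sign is −
  Longitude: degrees = first 3 digits = 21, minutes = 8.3185; 21 + 8.3185/60 = 21.1386417
  E ⇒ keep positive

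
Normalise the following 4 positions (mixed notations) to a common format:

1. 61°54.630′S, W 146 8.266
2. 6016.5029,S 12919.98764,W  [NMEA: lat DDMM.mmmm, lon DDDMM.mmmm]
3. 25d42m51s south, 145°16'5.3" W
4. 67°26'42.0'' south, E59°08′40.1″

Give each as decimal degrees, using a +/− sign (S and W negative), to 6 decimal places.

Point 1:
  φ: 61 + 54.63/60 = 61.9105000
  S ⇒ negate
  λ: 146 + 8.266/60 = 146.1377667
  W ⇒ negate
Point 2:
  Latitude: split at 2 digits → 60° and 16.5029′; 60 + 16.5029/60 = 60.2750483
  hemisphere S, so the sign is −
  Longitude: split at 3 digits → 129° and 19.98764′; 129 + 19.98764/60 = 129.3331273
  W → negative
Point 3:
  Lat: 42′ + 51″ = 42.85000′; 25 + 42.85000/60 = 25.7141667
  hemisphere S, so the sign is −
  Longitude: 145° + 16/60 + 5.3/3600 = 145 + 0.266667 + 0.001472 = 145.2681389
  hemisphere W, so the sign is −
Point 4:
  φ: 67 + 26/60 + 42/3600 = 67.4450000
  S → negative
  Longitude: 8′ + 40.1″ = 8.66833′; 59 + 8.66833/60 = 59.1444722
  E → positive

1. -61.910500, -146.137767
2. -60.275048, -129.333127
3. -25.714167, -145.268139
4. -67.445000, 59.144472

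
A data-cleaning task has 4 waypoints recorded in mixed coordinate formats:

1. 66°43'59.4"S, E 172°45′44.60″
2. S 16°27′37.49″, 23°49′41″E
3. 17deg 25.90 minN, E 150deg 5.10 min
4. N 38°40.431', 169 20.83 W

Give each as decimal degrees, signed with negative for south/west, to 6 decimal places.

Point 1:
  Lat: 66 + 43/60 + 59.4/3600 = 66.7331667
  S → negative
  Lon: 45′ + 44.6″ = 45.74333′; 172 + 45.74333/60 = 172.7623889
  E → positive
Point 2:
  Lat: 27′ + 37.49″ = 27.62483′; 16 + 27.62483/60 = 16.4604139
  S → negative
  Lon: 23° + 49/60 + 41/3600 = 23 + 0.816667 + 0.011389 = 23.8280556
  E ⇒ keep positive
Point 3:
  Latitude: 25.9′ = 0.431667°; total 17.4316667
  N → positive
  Longitude: 150 + 5.1/60 = 150.0850000
  E → positive
Point 4:
  Latitude: 40.431′ = 0.673850°; total 38.6738500
  N ⇒ keep positive
  Lon: 20.83′ = 0.347167°; total 169.3471667
  W ⇒ negate

1. -66.733167, 172.762389
2. -16.460414, 23.828056
3. 17.431667, 150.085000
4. 38.673850, -169.347167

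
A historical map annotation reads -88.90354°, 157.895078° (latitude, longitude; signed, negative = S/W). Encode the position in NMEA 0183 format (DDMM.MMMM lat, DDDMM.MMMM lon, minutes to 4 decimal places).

Latitude is negative → S; |value| = 88.903540
Latitude: 88° + 0.903540 × 60 = 88° 54.212400′
Lon: fractional part 0.895078 → 53.704680 minutes

8854.2124,S / 15753.7047,E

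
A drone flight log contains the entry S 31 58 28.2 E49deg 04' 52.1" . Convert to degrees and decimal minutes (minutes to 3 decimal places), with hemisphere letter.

31° 58.470′ S, 49° 4.868′ E

φ: 58 + 28.2/60 = 58.47000′
λ: 4 + 52.1/60 = 4.86833′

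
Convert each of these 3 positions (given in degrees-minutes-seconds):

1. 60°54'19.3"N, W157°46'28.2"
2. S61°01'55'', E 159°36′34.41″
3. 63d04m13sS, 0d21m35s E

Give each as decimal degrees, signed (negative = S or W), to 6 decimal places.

Point 1:
  Latitude: 60° + 54/60 + 19.3/3600 = 60 + 0.900000 + 0.005361 = 60.9053611
  N ⇒ keep positive
  Longitude: 157° + 46/60 + 28.2/3600 = 157 + 0.766667 + 0.007833 = 157.7745000
  W ⇒ negate
Point 2:
  Latitude: 61° + 1/60 + 55/3600 = 61 + 0.016667 + 0.015278 = 61.0319444
  S → negative
  Longitude: 159° + 36/60 + 34.41/3600 = 159 + 0.600000 + 0.009558 = 159.6095583
  E → positive
Point 3:
  Lat: 63 + 4/60 + 13/3600 = 63.0702778
  hemisphere S, so the sign is −
  Lon: 0° + 21/60 + 35/3600 = 0 + 0.350000 + 0.009722 = 0.3597222
  E ⇒ keep positive

1. 60.905361, -157.774500
2. -61.031944, 159.609558
3. -63.070278, 0.359722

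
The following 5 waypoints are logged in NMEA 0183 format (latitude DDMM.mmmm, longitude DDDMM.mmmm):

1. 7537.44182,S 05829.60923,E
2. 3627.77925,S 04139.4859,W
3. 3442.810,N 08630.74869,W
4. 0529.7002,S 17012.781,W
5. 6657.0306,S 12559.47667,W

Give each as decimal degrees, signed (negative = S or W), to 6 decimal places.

1. -75.624030, 58.493487
2. -36.462988, -41.658098
3. 34.713500, -86.512478
4. -5.495003, -170.213017
5. -66.950510, -125.991278

Point 1:
  Latitude: split at 2 digits → 75° and 37.44182′; 75 + 37.44182/60 = 75.6240303
  hemisphere S, so the sign is −
  λ: split at 3 digits → 058° and 29.60923′; 58 + 29.60923/60 = 58.4934872
  E → positive
Point 2:
  φ: degrees = first 2 digits = 36, minutes = 27.77925; 36 + 27.77925/60 = 36.4629875
  S ⇒ negate
  Lon: split at 3 digits → 041° and 39.4859′; 41 + 39.4859/60 = 41.6580983
  hemisphere W, so the sign is −
Point 3:
  Latitude: degrees = first 2 digits = 34, minutes = 42.81; 34 + 42.81/60 = 34.7135000
  N ⇒ keep positive
  Longitude: degrees = first 3 digits = 86, minutes = 30.74869; 86 + 30.74869/60 = 86.5124782
  W → negative
Point 4:
  Latitude: split at 2 digits → 05° and 29.7002′; 5 + 29.7002/60 = 5.4950033
  S ⇒ negate
  Longitude: degrees = first 3 digits = 170, minutes = 12.781; 170 + 12.781/60 = 170.2130167
  hemisphere W, so the sign is −
Point 5:
  Latitude: degrees = first 2 digits = 66, minutes = 57.0306; 66 + 57.0306/60 = 66.9505100
  hemisphere S, so the sign is −
  Longitude: degrees = first 3 digits = 125, minutes = 59.47667; 125 + 59.47667/60 = 125.9912778
  W ⇒ negate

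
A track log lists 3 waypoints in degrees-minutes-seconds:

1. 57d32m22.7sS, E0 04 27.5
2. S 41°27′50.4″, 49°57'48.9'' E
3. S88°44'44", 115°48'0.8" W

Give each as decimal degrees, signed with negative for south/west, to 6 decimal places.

1. -57.539639, 0.074306
2. -41.464000, 49.963583
3. -88.745556, -115.800222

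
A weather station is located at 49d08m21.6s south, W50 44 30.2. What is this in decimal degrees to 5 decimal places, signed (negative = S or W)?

φ: 49° + 8/60 + 21.6/3600 = 49 + 0.133333 + 0.006000 = 49.139333
hemisphere S, so the sign is −
Longitude: 44′ + 30.2″ = 44.50333′; 50 + 44.50333/60 = 50.741722
W ⇒ negate

-49.13933, -50.74172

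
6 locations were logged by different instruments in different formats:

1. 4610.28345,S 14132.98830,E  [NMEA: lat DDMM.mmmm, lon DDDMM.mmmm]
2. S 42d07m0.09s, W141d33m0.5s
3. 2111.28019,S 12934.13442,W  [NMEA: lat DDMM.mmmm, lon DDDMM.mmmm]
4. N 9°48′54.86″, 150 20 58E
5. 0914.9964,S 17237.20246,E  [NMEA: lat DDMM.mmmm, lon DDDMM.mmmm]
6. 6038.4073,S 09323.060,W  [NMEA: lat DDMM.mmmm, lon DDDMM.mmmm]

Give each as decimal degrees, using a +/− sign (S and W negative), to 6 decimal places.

Point 1:
  Latitude: split at 2 digits → 46° and 10.28345′; 46 + 10.28345/60 = 46.1713908
  S ⇒ negate
  λ: degrees = first 3 digits = 141, minutes = 32.9883; 141 + 32.9883/60 = 141.5498050
  E → positive
Point 2:
  Latitude: 42° + 7/60 + 0.09/3600 = 42 + 0.116667 + 0.000025 = 42.1166917
  hemisphere S, so the sign is −
  Lon: 141° + 33/60 + 0.5/3600 = 141 + 0.550000 + 0.000139 = 141.5501389
  hemisphere W, so the sign is −
Point 3:
  Latitude: degrees = first 2 digits = 21, minutes = 11.28019; 21 + 11.28019/60 = 21.1880032
  S → negative
  Longitude: degrees = first 3 digits = 129, minutes = 34.13442; 129 + 34.13442/60 = 129.5689070
  W → negative
Point 4:
  φ: 9° + 48/60 + 54.86/3600 = 9 + 0.800000 + 0.015239 = 9.8152389
  N → positive
  λ: 20′ + 58″ = 20.96667′; 150 + 20.96667/60 = 150.3494444
  E ⇒ keep positive
Point 5:
  φ: degrees = first 2 digits = 9, minutes = 14.9964; 9 + 14.9964/60 = 9.2499400
  S ⇒ negate
  Lon: degrees = first 3 digits = 172, minutes = 37.20246; 172 + 37.20246/60 = 172.6200410
  E → positive
Point 6:
  φ: degrees = first 2 digits = 60, minutes = 38.4073; 60 + 38.4073/60 = 60.6401217
  S → negative
  λ: split at 3 digits → 093° and 23.06′; 93 + 23.06/60 = 93.3843333
  W → negative

1. -46.171391, 141.549805
2. -42.116692, -141.550139
3. -21.188003, -129.568907
4. 9.815239, 150.349444
5. -9.249940, 172.620041
6. -60.640122, -93.384333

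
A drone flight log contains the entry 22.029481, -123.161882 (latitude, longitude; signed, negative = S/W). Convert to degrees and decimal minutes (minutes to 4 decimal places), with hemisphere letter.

22° 1.7689′ N, 123° 9.7129′ W

Lat: 22° + 0.029481 × 60 = 22° 1.768860′
Longitude is negative → W; |value| = 123.161882
λ: minutes = (123.161882 − 123) × 60 = 9.712920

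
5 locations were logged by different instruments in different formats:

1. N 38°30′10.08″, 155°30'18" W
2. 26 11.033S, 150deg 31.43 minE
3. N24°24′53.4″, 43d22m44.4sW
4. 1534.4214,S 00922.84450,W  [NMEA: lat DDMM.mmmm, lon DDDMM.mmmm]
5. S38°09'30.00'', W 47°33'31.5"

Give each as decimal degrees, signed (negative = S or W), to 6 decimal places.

Point 1:
  Lat: 38 + 30/60 + 10.08/3600 = 38.5028000
  N → positive
  λ: 155° + 30/60 + 18/3600 = 155 + 0.500000 + 0.005000 = 155.5050000
  W ⇒ negate
Point 2:
  Latitude: 26 + 11.033/60 = 26.1838833
  S → negative
  λ: 31.43′ = 0.523833°; total 150.5238333
  E → positive
Point 3:
  Lat: 24 + 24/60 + 53.4/3600 = 24.4148333
  N ⇒ keep positive
  λ: 22′ + 44.4″ = 22.74000′; 43 + 22.74000/60 = 43.3790000
  W → negative
Point 4:
  φ: degrees = first 2 digits = 15, minutes = 34.4214; 15 + 34.4214/60 = 15.5736900
  hemisphere S, so the sign is −
  λ: degrees = first 3 digits = 9, minutes = 22.8445; 9 + 22.8445/60 = 9.3807417
  W ⇒ negate
Point 5:
  Lat: 9′ + 30″ = 9.50000′; 38 + 9.50000/60 = 38.1583333
  hemisphere S, so the sign is −
  Lon: 47 + 33/60 + 31.5/3600 = 47.5587500
  W ⇒ negate

1. 38.502800, -155.505000
2. -26.183883, 150.523833
3. 24.414833, -43.379000
4. -15.573690, -9.380742
5. -38.158333, -47.558750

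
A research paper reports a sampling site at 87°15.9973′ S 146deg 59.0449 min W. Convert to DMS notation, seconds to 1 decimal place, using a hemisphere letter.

87°15′59.8″ S, 146°59′2.7″ W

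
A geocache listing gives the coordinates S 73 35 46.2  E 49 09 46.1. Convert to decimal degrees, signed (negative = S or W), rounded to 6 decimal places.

Lat: 35′ + 46.2″ = 35.77000′; 73 + 35.77000/60 = 73.5961667
S ⇒ negate
Lon: 9′ + 46.1″ = 9.76833′; 49 + 9.76833/60 = 49.1628056
E → positive

-73.596167, 49.162806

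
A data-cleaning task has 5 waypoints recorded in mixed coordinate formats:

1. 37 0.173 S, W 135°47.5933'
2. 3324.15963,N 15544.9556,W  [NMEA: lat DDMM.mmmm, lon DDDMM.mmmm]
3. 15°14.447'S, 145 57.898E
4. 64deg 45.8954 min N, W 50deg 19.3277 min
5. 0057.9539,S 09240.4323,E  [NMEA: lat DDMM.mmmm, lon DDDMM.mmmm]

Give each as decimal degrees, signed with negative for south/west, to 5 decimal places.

1. -37.00288, -135.79322
2. 33.40266, -155.74926
3. -15.24078, 145.96497
4. 64.76492, -50.32213
5. -0.96590, 92.67387

Point 1:
  Latitude: 37 + 0.173/60 = 37.002883
  S ⇒ negate
  Lon: 47.5933′ = 0.793222°; total 135.793222
  hemisphere W, so the sign is −
Point 2:
  φ: split at 2 digits → 33° and 24.15963′; 33 + 24.15963/60 = 33.402661
  N → positive
  λ: degrees = first 3 digits = 155, minutes = 44.9556; 155 + 44.9556/60 = 155.749260
  W → negative
Point 3:
  φ: 15 + 14.447/60 = 15.240783
  S → negative
  Lon: 145 + 57.898/60 = 145.964967
  E → positive
Point 4:
  Lat: 64 + 45.8954/60 = 64.764923
  N ⇒ keep positive
  λ: 50 + 19.3277/60 = 50.322128
  hemisphere W, so the sign is −
Point 5:
  Latitude: degrees = first 2 digits = 0, minutes = 57.9539; 0 + 57.9539/60 = 0.965898
  S → negative
  Longitude: split at 3 digits → 092° and 40.4323′; 92 + 40.4323/60 = 92.673872
  E → positive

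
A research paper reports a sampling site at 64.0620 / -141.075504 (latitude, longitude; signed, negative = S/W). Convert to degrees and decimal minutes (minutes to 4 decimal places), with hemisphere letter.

φ: minutes = (64.062000 − 64) × 60 = 3.720000
Longitude is negative → W; |value| = 141.075504
Longitude: minutes = (141.075504 − 141) × 60 = 4.530240

64° 3.7200′ N, 141° 4.5302′ W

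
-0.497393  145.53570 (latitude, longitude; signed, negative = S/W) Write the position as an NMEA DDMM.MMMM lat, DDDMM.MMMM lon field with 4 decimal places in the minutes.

0029.8436,S / 14532.1420,E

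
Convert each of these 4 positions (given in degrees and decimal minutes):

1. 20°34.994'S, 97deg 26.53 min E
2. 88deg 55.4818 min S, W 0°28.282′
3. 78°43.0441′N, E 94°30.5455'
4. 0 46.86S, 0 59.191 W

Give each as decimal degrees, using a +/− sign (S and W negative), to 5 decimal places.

1. -20.58323, 97.44217
2. -88.92470, -0.47137
3. 78.71740, 94.50909
4. -0.78100, -0.98652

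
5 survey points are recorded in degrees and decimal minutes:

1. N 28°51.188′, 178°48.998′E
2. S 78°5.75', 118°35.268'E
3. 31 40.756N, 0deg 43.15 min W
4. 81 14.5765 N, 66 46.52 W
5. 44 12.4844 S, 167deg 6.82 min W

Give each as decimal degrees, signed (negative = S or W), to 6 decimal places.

1. 28.853133, 178.816633
2. -78.095833, 118.587800
3. 31.679267, -0.719167
4. 81.242942, -66.775333
5. -44.208073, -167.113667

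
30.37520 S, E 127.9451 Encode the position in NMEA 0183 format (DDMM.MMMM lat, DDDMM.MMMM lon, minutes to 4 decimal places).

3022.5120,S / 12756.7060,E

φ: minutes = (30.375200 − 30) × 60 = 22.512000
λ: fractional part 0.945100 → 56.706000 minutes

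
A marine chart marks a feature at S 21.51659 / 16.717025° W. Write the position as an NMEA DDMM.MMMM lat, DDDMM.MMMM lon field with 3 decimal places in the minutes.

2130.995,S / 01643.022,W

Latitude: 21° + 0.516590 × 60 = 21° 30.99540′
Longitude: 16° + 0.717025 × 60 = 16° 43.02150′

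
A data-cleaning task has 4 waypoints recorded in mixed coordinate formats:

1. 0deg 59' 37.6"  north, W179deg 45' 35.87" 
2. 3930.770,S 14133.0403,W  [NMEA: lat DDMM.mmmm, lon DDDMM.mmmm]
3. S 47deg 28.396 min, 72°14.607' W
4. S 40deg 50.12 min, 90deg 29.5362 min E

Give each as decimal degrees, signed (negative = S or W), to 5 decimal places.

1. 0.99378, -179.75996
2. -39.51283, -141.55067
3. -47.47327, -72.24345
4. -40.83533, 90.49227

Point 1:
  φ: 0 + 59/60 + 37.6/3600 = 0.993778
  N → positive
  Lon: 45′ + 35.87″ = 45.59783′; 179 + 45.59783/60 = 179.759964
  W → negative
Point 2:
  φ: split at 2 digits → 39° and 30.77′; 39 + 30.77/60 = 39.512833
  S ⇒ negate
  λ: split at 3 digits → 141° and 33.0403′; 141 + 33.0403/60 = 141.550672
  W → negative
Point 3:
  φ: 28.396′ = 0.473267°; total 47.473267
  S → negative
  Longitude: 72 + 14.607/60 = 72.243450
  W → negative
Point 4:
  Lat: 50.12′ = 0.835333°; total 40.835333
  S ⇒ negate
  Lon: 29.5362′ = 0.492270°; total 90.492270
  E → positive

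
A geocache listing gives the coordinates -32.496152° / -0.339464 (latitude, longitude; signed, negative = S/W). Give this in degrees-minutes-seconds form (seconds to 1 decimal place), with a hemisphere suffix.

Latitude is negative → S; |value| = 32.496152
φ: whole degrees 32; 29.76912′ → 29′ and 46.147″
Longitude is negative → W; |value| = 0.339464
λ: 0.339464 × 60 = 20.36784′ → 20′, remainder × 60 = 22.070″

32°29′46.1″ S, 0°20′22.1″ W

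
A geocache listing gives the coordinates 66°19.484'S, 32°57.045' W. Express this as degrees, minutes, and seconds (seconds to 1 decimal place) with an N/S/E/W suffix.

φ: 19.48400′ → 19′ and 0.48400 × 60 = 29.040″
λ: fractional minutes 0.04500 × 60 = 2.700″

66°19′29.0″ S, 32°57′2.7″ W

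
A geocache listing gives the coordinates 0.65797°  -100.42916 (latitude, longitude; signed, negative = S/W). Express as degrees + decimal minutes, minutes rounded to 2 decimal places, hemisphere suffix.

0° 39.48′ N, 100° 25.75′ W

Lat: minutes = (0.657970 − 0) × 60 = 39.4782
Longitude is negative → W; |value| = 100.429160
λ: 100° + 0.429160 × 60 = 100° 25.7496′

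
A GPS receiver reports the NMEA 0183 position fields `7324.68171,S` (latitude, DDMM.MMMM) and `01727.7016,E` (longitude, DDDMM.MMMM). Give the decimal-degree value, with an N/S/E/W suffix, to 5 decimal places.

73.41136° S, 17.46169° E

Latitude: degrees = first 2 digits = 73, minutes = 24.68171; 73 + 24.68171/60 = 73.411362
Longitude: split at 3 digits → 017° and 27.7016′; 17 + 27.7016/60 = 17.461693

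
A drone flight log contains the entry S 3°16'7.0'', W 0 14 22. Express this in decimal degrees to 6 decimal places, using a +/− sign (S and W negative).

-3.268611, -0.239444

Latitude: 16′ + 7″ = 16.11667′; 3 + 16.11667/60 = 3.2686111
S → negative
Lon: 14′ + 22″ = 14.36667′; 0 + 14.36667/60 = 0.2394444
hemisphere W, so the sign is −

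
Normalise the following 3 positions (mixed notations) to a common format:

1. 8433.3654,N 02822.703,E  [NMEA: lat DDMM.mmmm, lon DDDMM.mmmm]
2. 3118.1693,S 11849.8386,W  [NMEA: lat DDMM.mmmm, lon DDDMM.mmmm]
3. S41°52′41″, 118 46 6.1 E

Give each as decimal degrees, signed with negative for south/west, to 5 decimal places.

1. 84.55609, 28.37838
2. -31.30282, -118.83064
3. -41.87806, 118.76836

Point 1:
  Latitude: degrees = first 2 digits = 84, minutes = 33.3654; 84 + 33.3654/60 = 84.556090
  N → positive
  Longitude: split at 3 digits → 028° and 22.703′; 28 + 22.703/60 = 28.378383
  E → positive
Point 2:
  φ: degrees = first 2 digits = 31, minutes = 18.1693; 31 + 18.1693/60 = 31.302822
  S → negative
  Longitude: split at 3 digits → 118° and 49.8386′; 118 + 49.8386/60 = 118.830643
  W → negative
Point 3:
  Lat: 41° + 52/60 + 41/3600 = 41 + 0.866667 + 0.011389 = 41.878056
  S ⇒ negate
  Lon: 118 + 46/60 + 6.1/3600 = 118.768361
  E → positive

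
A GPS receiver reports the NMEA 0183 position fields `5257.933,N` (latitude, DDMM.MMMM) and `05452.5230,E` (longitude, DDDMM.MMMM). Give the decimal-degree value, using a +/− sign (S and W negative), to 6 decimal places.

52.965550, 54.875383

Latitude: degrees = first 2 digits = 52, minutes = 57.933; 52 + 57.933/60 = 52.9655500
N ⇒ keep positive
Lon: split at 3 digits → 054° and 52.523′; 54 + 52.523/60 = 54.8753833
E ⇒ keep positive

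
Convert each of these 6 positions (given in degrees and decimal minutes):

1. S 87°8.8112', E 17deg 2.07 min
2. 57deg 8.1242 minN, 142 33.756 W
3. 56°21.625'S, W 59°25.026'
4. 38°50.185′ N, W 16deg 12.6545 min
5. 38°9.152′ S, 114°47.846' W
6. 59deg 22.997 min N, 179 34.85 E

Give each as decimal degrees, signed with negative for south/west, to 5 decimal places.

1. -87.14685, 17.03450
2. 57.13540, -142.56260
3. -56.36042, -59.41710
4. 38.83642, -16.21091
5. -38.15253, -114.79743
6. 59.38328, 179.58083

Point 1:
  Lat: 87 + 8.8112/60 = 87.146853
  hemisphere S, so the sign is −
  Longitude: 2.07′ = 0.034500°; total 17.034500
  E ⇒ keep positive
Point 2:
  Latitude: 57 + 8.1242/60 = 57.135403
  N ⇒ keep positive
  Lon: 142 + 33.756/60 = 142.562600
  hemisphere W, so the sign is −
Point 3:
  φ: 21.625′ = 0.360417°; total 56.360417
  S → negative
  Lon: 25.026′ = 0.417100°; total 59.417100
  W ⇒ negate
Point 4:
  Lat: 38 + 50.185/60 = 38.836417
  N ⇒ keep positive
  λ: 12.6545′ = 0.210908°; total 16.210908
  W → negative
Point 5:
  Latitude: 9.152′ = 0.152533°; total 38.152533
  hemisphere S, so the sign is −
  λ: 47.846′ = 0.797433°; total 114.797433
  W → negative
Point 6:
  Lat: 22.997′ = 0.383283°; total 59.383283
  N ⇒ keep positive
  λ: 34.85′ = 0.580833°; total 179.580833
  E → positive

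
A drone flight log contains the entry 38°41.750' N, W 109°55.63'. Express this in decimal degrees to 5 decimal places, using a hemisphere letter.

Latitude: 38 + 41.75/60 = 38.695833
Longitude: 109 + 55.63/60 = 109.927167

38.69583° N, 109.92717° W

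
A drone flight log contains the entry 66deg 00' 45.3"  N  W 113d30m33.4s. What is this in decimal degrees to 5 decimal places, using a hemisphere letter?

66.01258° N, 113.50928° W

Lat: 66 + 0/60 + 45.3/3600 = 66.012583
λ: 113 + 30/60 + 33.4/3600 = 113.509278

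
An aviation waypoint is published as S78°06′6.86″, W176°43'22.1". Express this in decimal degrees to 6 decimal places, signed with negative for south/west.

-78.101906, -176.722806

Latitude: 78 + 6/60 + 6.86/3600 = 78.1019056
S ⇒ negate
Lon: 176 + 43/60 + 22.1/3600 = 176.7228056
W → negative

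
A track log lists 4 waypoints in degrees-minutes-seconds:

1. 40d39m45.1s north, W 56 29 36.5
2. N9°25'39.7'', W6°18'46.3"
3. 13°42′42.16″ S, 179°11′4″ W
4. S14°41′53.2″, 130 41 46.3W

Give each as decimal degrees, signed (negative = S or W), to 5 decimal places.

Point 1:
  Latitude: 39′ + 45.1″ = 39.75167′; 40 + 39.75167/60 = 40.662528
  N ⇒ keep positive
  λ: 56° + 29/60 + 36.5/3600 = 56 + 0.483333 + 0.010139 = 56.493472
  W ⇒ negate
Point 2:
  Lat: 9 + 25/60 + 39.7/3600 = 9.427694
  N → positive
  λ: 18′ + 46.3″ = 18.77167′; 6 + 18.77167/60 = 6.312861
  W ⇒ negate
Point 3:
  Lat: 13° + 42/60 + 42.16/3600 = 13 + 0.700000 + 0.011711 = 13.711711
  hemisphere S, so the sign is −
  Longitude: 179 + 11/60 + 4/3600 = 179.184444
  hemisphere W, so the sign is −
Point 4:
  Latitude: 14° + 41/60 + 53.2/3600 = 14 + 0.683333 + 0.014778 = 14.698111
  S ⇒ negate
  Lon: 41′ + 46.3″ = 41.77167′; 130 + 41.77167/60 = 130.696194
  W ⇒ negate

1. 40.66253, -56.49347
2. 9.42769, -6.31286
3. -13.71171, -179.18444
4. -14.69811, -130.69619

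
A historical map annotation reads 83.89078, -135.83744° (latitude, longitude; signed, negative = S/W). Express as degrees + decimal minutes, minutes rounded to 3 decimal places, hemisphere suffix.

Latitude: minutes = (83.890780 − 83) × 60 = 53.44680
Longitude is negative → W; |value| = 135.837440
Lon: fractional part 0.837440 → 50.24640 minutes

83° 53.447′ N, 135° 50.246′ W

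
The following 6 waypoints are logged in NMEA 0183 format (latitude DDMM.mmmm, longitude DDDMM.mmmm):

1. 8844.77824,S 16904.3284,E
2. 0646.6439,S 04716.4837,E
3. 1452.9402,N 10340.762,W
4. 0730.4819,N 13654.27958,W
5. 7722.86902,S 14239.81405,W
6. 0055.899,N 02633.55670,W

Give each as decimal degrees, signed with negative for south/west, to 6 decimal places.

1. -88.746304, 169.072140
2. -6.777398, 47.274728
3. 14.882337, -103.679367
4. 7.508032, -136.904660
5. -77.381150, -142.663568
6. 0.931650, -26.559278

Point 1:
  φ: split at 2 digits → 88° and 44.77824′; 88 + 44.77824/60 = 88.7463040
  S ⇒ negate
  Lon: degrees = first 3 digits = 169, minutes = 4.3284; 169 + 4.3284/60 = 169.0721400
  E → positive
Point 2:
  Latitude: split at 2 digits → 06° and 46.6439′; 6 + 46.6439/60 = 6.7773983
  hemisphere S, so the sign is −
  Lon: split at 3 digits → 047° and 16.4837′; 47 + 16.4837/60 = 47.2747283
  E ⇒ keep positive
Point 3:
  Lat: split at 2 digits → 14° and 52.9402′; 14 + 52.9402/60 = 14.8823367
  N ⇒ keep positive
  Longitude: split at 3 digits → 103° and 40.762′; 103 + 40.762/60 = 103.6793667
  W → negative
Point 4:
  Lat: degrees = first 2 digits = 7, minutes = 30.4819; 7 + 30.4819/60 = 7.5080317
  N → positive
  λ: degrees = first 3 digits = 136, minutes = 54.27958; 136 + 54.27958/60 = 136.9046597
  W ⇒ negate
Point 5:
  Latitude: split at 2 digits → 77° and 22.86902′; 77 + 22.86902/60 = 77.3811503
  S ⇒ negate
  λ: split at 3 digits → 142° and 39.81405′; 142 + 39.81405/60 = 142.6635675
  W → negative
Point 6:
  Lat: split at 2 digits → 00° and 55.899′; 0 + 55.899/60 = 0.9316500
  N → positive
  Longitude: degrees = first 3 digits = 26, minutes = 33.5567; 26 + 33.5567/60 = 26.5592783
  hemisphere W, so the sign is −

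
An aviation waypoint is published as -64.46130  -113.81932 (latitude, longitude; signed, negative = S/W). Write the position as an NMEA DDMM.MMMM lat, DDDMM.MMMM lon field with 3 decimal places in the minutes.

6427.678,S / 11349.159,W

Latitude is negative → S; |value| = 64.461300
φ: 64° + 0.461300 × 60 = 64° 27.67800′
Longitude is negative → W; |value| = 113.819320
λ: fractional part 0.819320 → 49.15920 minutes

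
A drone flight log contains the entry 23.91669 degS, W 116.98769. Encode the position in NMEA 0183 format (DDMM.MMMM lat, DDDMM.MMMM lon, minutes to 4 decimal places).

Lat: 23° + 0.916690 × 60 = 23° 55.001400′
Lon: fractional part 0.987690 → 59.261400 minutes

2355.0014,S / 11659.2614,W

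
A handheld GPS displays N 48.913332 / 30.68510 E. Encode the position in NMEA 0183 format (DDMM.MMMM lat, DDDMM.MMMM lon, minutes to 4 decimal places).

4854.7999,N / 03041.1060,E

Latitude: fractional part 0.913332 → 54.799920 minutes
λ: fractional part 0.685100 → 41.106000 minutes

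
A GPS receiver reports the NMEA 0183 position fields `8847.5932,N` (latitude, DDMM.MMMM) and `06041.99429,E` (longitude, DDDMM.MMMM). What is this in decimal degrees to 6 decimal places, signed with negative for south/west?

88.793220, 60.699905

φ: degrees = first 2 digits = 88, minutes = 47.5932; 88 + 47.5932/60 = 88.7932200
N ⇒ keep positive
λ: degrees = first 3 digits = 60, minutes = 41.99429; 60 + 41.99429/60 = 60.6999048
E → positive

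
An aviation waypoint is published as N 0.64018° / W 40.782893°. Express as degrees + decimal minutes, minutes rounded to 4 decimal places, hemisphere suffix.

φ: minutes = (0.640180 − 0) × 60 = 38.410800
λ: 40° + 0.782893 × 60 = 40° 46.973580′

0° 38.4108′ N, 40° 46.9736′ W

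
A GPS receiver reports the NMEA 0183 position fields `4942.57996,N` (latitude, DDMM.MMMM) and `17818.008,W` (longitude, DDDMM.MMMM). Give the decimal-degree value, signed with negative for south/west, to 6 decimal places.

49.709666, -178.300133

Lat: split at 2 digits → 49° and 42.57996′; 49 + 42.57996/60 = 49.7096660
N → positive
Lon: degrees = first 3 digits = 178, minutes = 18.008; 178 + 18.008/60 = 178.3001333
hemisphere W, so the sign is −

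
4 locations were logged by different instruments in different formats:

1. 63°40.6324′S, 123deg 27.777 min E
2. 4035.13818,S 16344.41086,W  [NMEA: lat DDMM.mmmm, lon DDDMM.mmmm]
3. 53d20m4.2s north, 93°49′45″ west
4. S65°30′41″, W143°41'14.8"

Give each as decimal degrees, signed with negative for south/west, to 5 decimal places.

1. -63.67721, 123.46295
2. -40.58564, -163.74018
3. 53.33450, -93.82917
4. -65.51139, -143.68744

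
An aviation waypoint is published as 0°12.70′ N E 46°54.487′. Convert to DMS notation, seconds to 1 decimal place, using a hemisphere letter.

0°12′42.0″ N, 46°54′29.2″ E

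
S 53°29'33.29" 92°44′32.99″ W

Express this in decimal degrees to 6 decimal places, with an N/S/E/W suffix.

53.492581° S, 92.742497° W

φ: 29′ + 33.29″ = 29.55483′; 53 + 29.55483/60 = 53.4925806
Lon: 92° + 44/60 + 32.99/3600 = 92 + 0.733333 + 0.009164 = 92.7424972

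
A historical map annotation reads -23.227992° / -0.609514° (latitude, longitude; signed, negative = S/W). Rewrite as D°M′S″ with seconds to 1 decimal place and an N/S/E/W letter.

Latitude is negative → S; |value| = 23.227992
φ: 0.227992 × 60 = 13.67952′ → 13′, remainder × 60 = 40.771″
Longitude is negative → W; |value| = 0.609514
λ: 0.609514 × 60 = 36.57084′ → 36′, remainder × 60 = 34.250″

23°13′40.8″ S, 0°36′34.3″ W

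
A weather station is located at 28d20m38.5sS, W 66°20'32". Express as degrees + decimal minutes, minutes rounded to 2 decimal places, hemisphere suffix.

28° 20.64′ S, 66° 20.53′ W

Latitude: 20 + 38.5/60 = 20.6417′
Lon: seconds/60 = 0.53333; minutes = 20 + 0.53333 = 20.5333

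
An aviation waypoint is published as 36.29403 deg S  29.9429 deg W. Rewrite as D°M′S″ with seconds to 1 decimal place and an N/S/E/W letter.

36°17′38.5″ S, 29°56′34.4″ W

Lat: whole degrees 36; 17.64180′ → 17′ and 38.508″
Longitude: 0.942900 × 60 = 56.57400′ → 56′, remainder × 60 = 34.440″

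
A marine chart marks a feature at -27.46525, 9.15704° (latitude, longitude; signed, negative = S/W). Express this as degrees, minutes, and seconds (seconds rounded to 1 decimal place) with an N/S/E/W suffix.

27°27′54.9″ S, 9°09′25.3″ E

Latitude is negative → S; |value| = 27.465250
φ: 0.465250 × 60 = 27.91500′ → 27′, remainder × 60 = 54.900″
Lon: 0.157040° → 9.42240′; 0.42240 × 60 = 25.344″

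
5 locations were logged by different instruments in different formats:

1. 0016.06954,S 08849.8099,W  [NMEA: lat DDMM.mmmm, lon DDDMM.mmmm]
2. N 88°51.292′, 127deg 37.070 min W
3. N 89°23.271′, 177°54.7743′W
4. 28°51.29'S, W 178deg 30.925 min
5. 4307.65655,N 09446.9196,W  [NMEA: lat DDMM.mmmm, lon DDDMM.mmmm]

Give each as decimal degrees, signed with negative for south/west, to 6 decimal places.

Point 1:
  Lat: degrees = first 2 digits = 0, minutes = 16.06954; 0 + 16.06954/60 = 0.2678257
  hemisphere S, so the sign is −
  λ: split at 3 digits → 088° and 49.8099′; 88 + 49.8099/60 = 88.8301650
  hemisphere W, so the sign is −
Point 2:
  Latitude: 88 + 51.292/60 = 88.8548667
  N ⇒ keep positive
  Longitude: 37.07′ = 0.617833°; total 127.6178333
  W ⇒ negate
Point 3:
  Lat: 23.271′ = 0.387850°; total 89.3878500
  N → positive
  Longitude: 177 + 54.7743/60 = 177.9129050
  hemisphere W, so the sign is −
Point 4:
  Latitude: 28 + 51.29/60 = 28.8548333
  hemisphere S, so the sign is −
  Lon: 178 + 30.925/60 = 178.5154167
  hemisphere W, so the sign is −
Point 5:
  Lat: split at 2 digits → 43° and 7.65655′; 43 + 7.65655/60 = 43.1276092
  N → positive
  λ: split at 3 digits → 094° and 46.9196′; 94 + 46.9196/60 = 94.7819933
  W → negative

1. -0.267826, -88.830165
2. 88.854867, -127.617833
3. 89.387850, -177.912905
4. -28.854833, -178.515417
5. 43.127609, -94.781993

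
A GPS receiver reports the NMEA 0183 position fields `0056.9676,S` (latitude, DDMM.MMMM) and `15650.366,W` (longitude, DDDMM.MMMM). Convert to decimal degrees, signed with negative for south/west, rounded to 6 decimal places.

Latitude: degrees = first 2 digits = 0, minutes = 56.9676; 0 + 56.9676/60 = 0.9494600
S → negative
Lon: degrees = first 3 digits = 156, minutes = 50.366; 156 + 50.366/60 = 156.8394333
hemisphere W, so the sign is −

-0.949460, -156.839433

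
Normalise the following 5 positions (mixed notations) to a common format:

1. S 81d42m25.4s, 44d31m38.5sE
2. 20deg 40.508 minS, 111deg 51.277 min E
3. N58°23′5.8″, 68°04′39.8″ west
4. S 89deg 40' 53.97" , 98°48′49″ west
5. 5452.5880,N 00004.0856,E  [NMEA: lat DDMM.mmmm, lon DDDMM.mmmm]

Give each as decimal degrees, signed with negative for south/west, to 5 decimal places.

1. -81.70706, 44.52736
2. -20.67513, 111.85462
3. 58.38494, -68.07772
4. -89.68166, -98.81361
5. 54.87647, 0.06809

Point 1:
  Lat: 42′ + 25.4″ = 42.42333′; 81 + 42.42333/60 = 81.707056
  S ⇒ negate
  λ: 31′ + 38.5″ = 31.64167′; 44 + 31.64167/60 = 44.527361
  E ⇒ keep positive
Point 2:
  φ: 40.508′ = 0.675133°; total 20.675133
  hemisphere S, so the sign is −
  Lon: 51.277′ = 0.854617°; total 111.854617
  E ⇒ keep positive
Point 3:
  Lat: 58° + 23/60 + 5.8/3600 = 58 + 0.383333 + 0.001611 = 58.384944
  N ⇒ keep positive
  Lon: 68° + 4/60 + 39.8/3600 = 68 + 0.066667 + 0.011056 = 68.077722
  W → negative
Point 4:
  φ: 89 + 40/60 + 53.97/3600 = 89.681658
  S ⇒ negate
  Lon: 98 + 48/60 + 49/3600 = 98.813611
  W → negative
Point 5:
  Lat: degrees = first 2 digits = 54, minutes = 52.588; 54 + 52.588/60 = 54.876467
  N → positive
  Lon: split at 3 digits → 000° and 4.0856′; 0 + 4.0856/60 = 0.068093
  E ⇒ keep positive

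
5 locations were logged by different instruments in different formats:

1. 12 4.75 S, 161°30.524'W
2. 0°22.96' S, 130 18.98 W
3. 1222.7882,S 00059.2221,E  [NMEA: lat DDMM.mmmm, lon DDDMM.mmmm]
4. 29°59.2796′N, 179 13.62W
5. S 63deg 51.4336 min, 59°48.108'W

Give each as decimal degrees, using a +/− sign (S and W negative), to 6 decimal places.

1. -12.079167, -161.508733
2. -0.382667, -130.316333
3. -12.379803, 0.987035
4. 29.987993, -179.227000
5. -63.857227, -59.801800

Point 1:
  Lat: 12 + 4.75/60 = 12.0791667
  hemisphere S, so the sign is −
  Longitude: 161 + 30.524/60 = 161.5087333
  hemisphere W, so the sign is −
Point 2:
  φ: 0 + 22.96/60 = 0.3826667
  S ⇒ negate
  Longitude: 130 + 18.98/60 = 130.3163333
  W → negative
Point 3:
  φ: degrees = first 2 digits = 12, minutes = 22.7882; 12 + 22.7882/60 = 12.3798033
  S ⇒ negate
  λ: split at 3 digits → 000° and 59.2221′; 0 + 59.2221/60 = 0.9870350
  E ⇒ keep positive
Point 4:
  φ: 59.2796′ = 0.987993°; total 29.9879933
  N ⇒ keep positive
  λ: 179 + 13.62/60 = 179.2270000
  hemisphere W, so the sign is −
Point 5:
  Lat: 63 + 51.4336/60 = 63.8572267
  hemisphere S, so the sign is −
  λ: 48.108′ = 0.801800°; total 59.8018000
  hemisphere W, so the sign is −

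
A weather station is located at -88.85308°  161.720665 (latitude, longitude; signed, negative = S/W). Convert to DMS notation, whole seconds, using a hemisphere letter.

88°51′11″ S, 161°43′14″ E

Latitude is negative → S; |value| = 88.853080
Latitude: whole degrees 88; 51.18480′ → 51′ and 11.09″
Lon: 0.720665° → 43.23990′; 0.23990 × 60 = 14.39″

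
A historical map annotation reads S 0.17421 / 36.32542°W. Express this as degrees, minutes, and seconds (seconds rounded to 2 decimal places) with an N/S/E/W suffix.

0°10′27.16″ S, 36°19′31.51″ W

φ: 0.174210 × 60 = 10.45260′ → 10′, remainder × 60 = 27.1560″
λ: whole degrees 36; 19.52520′ → 19′ and 31.5120″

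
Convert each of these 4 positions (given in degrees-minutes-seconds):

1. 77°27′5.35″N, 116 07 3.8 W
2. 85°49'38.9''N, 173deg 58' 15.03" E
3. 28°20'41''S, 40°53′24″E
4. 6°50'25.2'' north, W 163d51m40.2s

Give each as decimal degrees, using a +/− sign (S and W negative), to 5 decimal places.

Point 1:
  φ: 77 + 27/60 + 5.35/3600 = 77.451486
  N ⇒ keep positive
  Lon: 116° + 7/60 + 3.8/3600 = 116 + 0.116667 + 0.001056 = 116.117722
  W ⇒ negate
Point 2:
  Lat: 85° + 49/60 + 38.9/3600 = 85 + 0.816667 + 0.010806 = 85.827472
  N → positive
  Longitude: 173° + 58/60 + 15.03/3600 = 173 + 0.966667 + 0.004175 = 173.970842
  E ⇒ keep positive
Point 3:
  Lat: 28 + 20/60 + 41/3600 = 28.344722
  S ⇒ negate
  Lon: 40 + 53/60 + 24/3600 = 40.890000
  E → positive
Point 4:
  Latitude: 50′ + 25.2″ = 50.42000′; 6 + 50.42000/60 = 6.840333
  N → positive
  λ: 51′ + 40.2″ = 51.67000′; 163 + 51.67000/60 = 163.861167
  W ⇒ negate

1. 77.45149, -116.11772
2. 85.82747, 173.97084
3. -28.34472, 40.89000
4. 6.84033, -163.86117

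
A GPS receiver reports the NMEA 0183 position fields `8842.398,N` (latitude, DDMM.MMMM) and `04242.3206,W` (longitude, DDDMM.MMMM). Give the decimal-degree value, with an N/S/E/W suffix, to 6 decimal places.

Latitude: split at 2 digits → 88° and 42.398′; 88 + 42.398/60 = 88.7066333
Lon: split at 3 digits → 042° and 42.3206′; 42 + 42.3206/60 = 42.7053433

88.706633° N, 42.705343° W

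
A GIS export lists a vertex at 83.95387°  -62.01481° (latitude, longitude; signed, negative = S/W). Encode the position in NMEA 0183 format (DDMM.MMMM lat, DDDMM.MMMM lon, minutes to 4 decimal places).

Lat: minutes = (83.953870 − 83) × 60 = 57.232200
Longitude is negative → W; |value| = 62.014810
λ: minutes = (62.014810 − 62) × 60 = 0.888600

8357.2322,N / 06200.8886,W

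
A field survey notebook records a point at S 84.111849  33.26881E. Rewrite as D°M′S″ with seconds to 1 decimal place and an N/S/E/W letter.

84°06′42.7″ S, 33°16′7.7″ E

φ: 0.111849° → 6.71094′; 0.71094 × 60 = 42.656″
Lon: whole degrees 33; 16.12860′ → 16′ and 7.716″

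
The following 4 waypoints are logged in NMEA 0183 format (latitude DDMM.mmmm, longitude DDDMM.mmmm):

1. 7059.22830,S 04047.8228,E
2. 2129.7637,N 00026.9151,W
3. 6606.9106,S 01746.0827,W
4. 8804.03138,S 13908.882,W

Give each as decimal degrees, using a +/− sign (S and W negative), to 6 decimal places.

1. -70.987138, 40.797047
2. 21.496062, -0.448585
3. -66.115177, -17.768045
4. -88.067190, -139.148033

Point 1:
  Lat: split at 2 digits → 70° and 59.2283′; 70 + 59.2283/60 = 70.9871383
  S → negative
  Lon: degrees = first 3 digits = 40, minutes = 47.8228; 40 + 47.8228/60 = 40.7970467
  E ⇒ keep positive
Point 2:
  Lat: split at 2 digits → 21° and 29.7637′; 21 + 29.7637/60 = 21.4960617
  N ⇒ keep positive
  Lon: degrees = first 3 digits = 0, minutes = 26.9151; 0 + 26.9151/60 = 0.4485850
  W ⇒ negate
Point 3:
  Lat: split at 2 digits → 66° and 6.9106′; 66 + 6.9106/60 = 66.1151767
  hemisphere S, so the sign is −
  λ: degrees = first 3 digits = 17, minutes = 46.0827; 17 + 46.0827/60 = 17.7680450
  hemisphere W, so the sign is −
Point 4:
  Latitude: degrees = first 2 digits = 88, minutes = 4.03138; 88 + 4.03138/60 = 88.0671897
  S → negative
  λ: degrees = first 3 digits = 139, minutes = 8.882; 139 + 8.882/60 = 139.1480333
  W ⇒ negate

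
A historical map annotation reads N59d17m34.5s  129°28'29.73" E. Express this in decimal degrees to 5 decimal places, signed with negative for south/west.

φ: 59 + 17/60 + 34.5/3600 = 59.292917
N ⇒ keep positive
Lon: 129 + 28/60 + 29.73/3600 = 129.474925
E ⇒ keep positive

59.29292, 129.47493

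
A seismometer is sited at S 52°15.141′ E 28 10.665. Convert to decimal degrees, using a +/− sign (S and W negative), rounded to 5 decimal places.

-52.25235, 28.17775

Latitude: 15.141′ = 0.252350°; total 52.252350
S → negative
Longitude: 10.665′ = 0.177750°; total 28.177750
E → positive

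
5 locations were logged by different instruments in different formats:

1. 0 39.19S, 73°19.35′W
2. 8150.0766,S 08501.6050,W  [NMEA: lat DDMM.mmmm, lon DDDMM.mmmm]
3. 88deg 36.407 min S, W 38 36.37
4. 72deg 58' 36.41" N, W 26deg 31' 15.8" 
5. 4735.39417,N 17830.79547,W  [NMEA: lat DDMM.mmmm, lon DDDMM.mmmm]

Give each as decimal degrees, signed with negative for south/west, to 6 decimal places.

1. -0.653167, -73.322500
2. -81.834610, -85.026750
3. -88.606783, -38.606167
4. 72.976781, -26.521056
5. 47.589903, -178.513258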